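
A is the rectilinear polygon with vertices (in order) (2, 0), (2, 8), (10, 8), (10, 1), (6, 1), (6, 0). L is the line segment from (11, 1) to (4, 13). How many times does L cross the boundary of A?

The segment meets the boundary at (6.917,8), (10,2.714).

2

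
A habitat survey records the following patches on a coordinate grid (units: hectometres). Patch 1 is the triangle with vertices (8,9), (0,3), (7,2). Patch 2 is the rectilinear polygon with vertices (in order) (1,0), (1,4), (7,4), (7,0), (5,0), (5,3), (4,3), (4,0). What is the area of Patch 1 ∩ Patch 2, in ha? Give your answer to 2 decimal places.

8.74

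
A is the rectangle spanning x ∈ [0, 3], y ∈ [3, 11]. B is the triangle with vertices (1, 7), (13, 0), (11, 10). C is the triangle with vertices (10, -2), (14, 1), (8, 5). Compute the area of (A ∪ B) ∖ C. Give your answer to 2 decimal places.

|A ∪ B| = 75.2333.
|(A ∪ B) ∩ C| = 8.2924.
|(A ∪ B) ∖ C| = 75.2333 − 8.2924 = 66.94.

66.94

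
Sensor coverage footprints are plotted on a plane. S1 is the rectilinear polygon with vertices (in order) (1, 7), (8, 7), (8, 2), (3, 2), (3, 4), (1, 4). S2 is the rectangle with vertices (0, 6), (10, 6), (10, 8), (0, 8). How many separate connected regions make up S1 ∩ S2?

1

S1 ∩ S2 is a single connected region.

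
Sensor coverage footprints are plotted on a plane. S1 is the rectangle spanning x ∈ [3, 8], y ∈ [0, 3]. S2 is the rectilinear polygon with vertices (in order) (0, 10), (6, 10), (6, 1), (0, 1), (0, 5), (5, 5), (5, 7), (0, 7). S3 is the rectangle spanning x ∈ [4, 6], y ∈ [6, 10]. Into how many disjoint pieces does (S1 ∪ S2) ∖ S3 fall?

(S1 ∪ S2) ∖ S3 splits into 2 disjoint pieces (area 34, area 12).

2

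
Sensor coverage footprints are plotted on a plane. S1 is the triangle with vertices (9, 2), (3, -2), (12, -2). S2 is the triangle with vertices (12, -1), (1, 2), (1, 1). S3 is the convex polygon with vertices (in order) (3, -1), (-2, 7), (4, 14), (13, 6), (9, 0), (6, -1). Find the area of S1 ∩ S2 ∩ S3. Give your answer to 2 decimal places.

0.84

The intersection is the polygon with vertices (8.7,-0.1), (8.118,-0.294), (6.107,0.071), (6.677,0.452).
By the shoelace formula its area is 0.84.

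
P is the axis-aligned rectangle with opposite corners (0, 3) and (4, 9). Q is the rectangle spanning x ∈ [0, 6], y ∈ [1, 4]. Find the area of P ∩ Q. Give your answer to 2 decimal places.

|P∩Q|: x∈[0,4], y∈[3,4] → 4·1 = 4.

4.00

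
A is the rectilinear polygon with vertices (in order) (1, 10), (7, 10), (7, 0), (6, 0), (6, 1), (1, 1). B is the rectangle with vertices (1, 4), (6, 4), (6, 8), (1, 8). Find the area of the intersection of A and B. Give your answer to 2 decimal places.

20.00

The intersection is the polygon with vertices (1,8), (6,8), (6,4), (1,4).
By the shoelace formula its area is 20.00.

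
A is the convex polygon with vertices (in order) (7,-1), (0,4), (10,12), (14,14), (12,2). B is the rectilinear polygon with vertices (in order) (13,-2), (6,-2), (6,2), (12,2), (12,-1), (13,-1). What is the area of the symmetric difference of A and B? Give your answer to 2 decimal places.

107.71

|A| = 103, |B| = 25, |A∩B| = 10.1429.
|A △ B| = |A| + |B| − 2·|A∩B| = 103 + 25 − 20.2857 = 107.71.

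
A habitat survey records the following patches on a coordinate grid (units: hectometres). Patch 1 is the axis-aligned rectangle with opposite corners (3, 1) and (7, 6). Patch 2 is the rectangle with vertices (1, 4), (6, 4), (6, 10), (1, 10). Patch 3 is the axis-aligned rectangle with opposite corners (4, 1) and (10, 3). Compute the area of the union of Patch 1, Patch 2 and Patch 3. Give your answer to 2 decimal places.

By inclusion–exclusion:
Individual areas: |Patch 1| = 20, |Patch 2| = 30, |Patch 3| = 12.
|Patch 1∩Patch 2|: x∈[3,6], y∈[4,6] → 3·2 = 6.
|Patch 1∩Patch 3|: x∈[4,7], y∈[1,3] → 3·2 = 6.
|Patch 2∩Patch 3| = 0 (no overlap).
|Patch 1∩Patch 2∩Patch 3| = 0.
|Patch 1 ∪ Patch 2 ∪ Patch 3| = 62 − 12 + 0 = 50.00.

50.00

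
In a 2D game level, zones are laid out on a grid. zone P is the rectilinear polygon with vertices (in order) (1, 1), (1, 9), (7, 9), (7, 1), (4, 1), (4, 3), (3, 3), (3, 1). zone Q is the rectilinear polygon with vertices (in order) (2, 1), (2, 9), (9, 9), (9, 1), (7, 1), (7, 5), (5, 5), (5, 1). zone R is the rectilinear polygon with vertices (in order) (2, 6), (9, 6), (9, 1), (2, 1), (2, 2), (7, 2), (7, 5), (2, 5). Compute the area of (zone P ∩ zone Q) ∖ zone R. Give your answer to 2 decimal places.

23.00

|zone P ∩ zone Q| = 30.
|(zone P ∩ zone Q) ∩ zone R| = 7.
|(zone P ∩ zone Q) ∖ zone R| = 30 − 7 = 23.00.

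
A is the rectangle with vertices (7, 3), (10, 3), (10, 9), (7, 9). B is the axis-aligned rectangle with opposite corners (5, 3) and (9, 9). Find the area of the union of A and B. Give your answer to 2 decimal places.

By inclusion–exclusion:
Individual areas: |A| = 18, |B| = 24.
|A∩B|: x∈[7,9], y∈[3,9] → 2·6 = 12.
|A ∪ B| = 42 − 12 = 30.00.

30.00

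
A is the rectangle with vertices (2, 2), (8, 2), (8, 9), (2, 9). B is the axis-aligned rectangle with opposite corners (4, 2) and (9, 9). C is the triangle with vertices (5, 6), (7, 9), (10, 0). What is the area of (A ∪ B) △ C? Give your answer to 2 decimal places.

37.83

|A ∪ B| = 49.
|(A ∪ B) ∩ C| = 12.3333.
|(A ∪ B) △ C| = 49 + 13.5 − 24.6667 = 37.83.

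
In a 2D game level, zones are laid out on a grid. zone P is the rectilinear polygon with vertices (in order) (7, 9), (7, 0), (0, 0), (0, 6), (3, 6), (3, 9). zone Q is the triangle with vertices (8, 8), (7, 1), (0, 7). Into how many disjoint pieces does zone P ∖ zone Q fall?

2

zone P ∖ zone Q splits into 2 disjoint pieces (area 5.5, area 27.4167).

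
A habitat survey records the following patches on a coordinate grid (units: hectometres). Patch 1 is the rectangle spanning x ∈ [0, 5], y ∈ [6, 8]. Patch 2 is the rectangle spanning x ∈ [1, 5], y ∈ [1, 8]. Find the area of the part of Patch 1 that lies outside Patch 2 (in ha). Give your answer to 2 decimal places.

|Patch 1∩Patch 2|: x∈[1,5], y∈[6,8] → 4·2 = 8.
|Patch 1| = 10.
|Patch 1 ∖ Patch 2| = |Patch 1| − |Patch 1∩Patch 2| = 10 − 8 = 2.00.

2.00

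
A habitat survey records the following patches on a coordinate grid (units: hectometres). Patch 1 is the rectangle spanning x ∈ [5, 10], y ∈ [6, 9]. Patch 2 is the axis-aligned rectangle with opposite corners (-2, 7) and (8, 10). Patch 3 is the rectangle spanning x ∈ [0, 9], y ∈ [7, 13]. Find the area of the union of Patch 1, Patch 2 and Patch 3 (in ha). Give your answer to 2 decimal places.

By inclusion–exclusion:
Individual areas: |Patch 1| = 15, |Patch 2| = 30, |Patch 3| = 54.
|Patch 1∩Patch 2|: x∈[5,8], y∈[7,9] → 3·2 = 6.
|Patch 1∩Patch 3|: x∈[5,9], y∈[7,9] → 4·2 = 8.
|Patch 2∩Patch 3|: x∈[0,8], y∈[7,10] → 8·3 = 24.
|Patch 1∩Patch 2∩Patch 3| = 6.
|Patch 1 ∪ Patch 2 ∪ Patch 3| = 99 − 38 + 6 = 67.00.

67.00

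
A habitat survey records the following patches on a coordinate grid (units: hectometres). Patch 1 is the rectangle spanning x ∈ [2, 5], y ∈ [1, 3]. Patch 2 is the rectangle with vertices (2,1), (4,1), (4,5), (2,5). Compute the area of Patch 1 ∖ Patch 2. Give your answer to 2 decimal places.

|Patch 1∩Patch 2|: x∈[2,4], y∈[1,3] → 2·2 = 4.
|Patch 1| = 6.
|Patch 1 ∖ Patch 2| = |Patch 1| − |Patch 1∩Patch 2| = 6 − 4 = 2.00.

2.00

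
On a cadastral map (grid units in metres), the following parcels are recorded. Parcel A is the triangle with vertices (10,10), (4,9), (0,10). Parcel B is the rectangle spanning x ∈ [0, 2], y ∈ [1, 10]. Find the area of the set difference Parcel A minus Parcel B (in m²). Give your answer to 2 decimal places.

|Parcel A| = 5, |Parcel A∩Parcel B| = 0.5.
|Parcel A ∖ Parcel B| = |Parcel A| − |Parcel A∩Parcel B| = 5 − 0.5 = 4.50.

4.50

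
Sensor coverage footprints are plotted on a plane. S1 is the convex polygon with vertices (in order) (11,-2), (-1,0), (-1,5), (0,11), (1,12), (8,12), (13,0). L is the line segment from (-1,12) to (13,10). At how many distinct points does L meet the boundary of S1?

The segment meets the boundary at (8.57,10.633), (0.75,11.75).

2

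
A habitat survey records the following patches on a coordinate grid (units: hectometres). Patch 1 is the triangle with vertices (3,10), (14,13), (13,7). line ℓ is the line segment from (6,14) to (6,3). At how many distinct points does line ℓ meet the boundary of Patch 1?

2

The segment meets the boundary at (6,9.1), (6,10.818).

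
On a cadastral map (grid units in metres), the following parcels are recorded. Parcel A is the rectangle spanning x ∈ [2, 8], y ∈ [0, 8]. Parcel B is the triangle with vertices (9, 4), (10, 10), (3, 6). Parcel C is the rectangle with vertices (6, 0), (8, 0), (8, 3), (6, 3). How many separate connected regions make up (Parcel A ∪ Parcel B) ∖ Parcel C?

1

(Parcel A ∪ Parcel B) ∖ Parcel C is a single connected region.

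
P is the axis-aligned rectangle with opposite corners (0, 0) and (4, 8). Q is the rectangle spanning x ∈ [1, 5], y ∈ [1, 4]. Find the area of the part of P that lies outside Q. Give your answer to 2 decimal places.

|P∩Q|: x∈[1,4], y∈[1,4] → 3·3 = 9.
|P| = 32.
|P ∖ Q| = |P| − |P∩Q| = 32 − 9 = 23.00.

23.00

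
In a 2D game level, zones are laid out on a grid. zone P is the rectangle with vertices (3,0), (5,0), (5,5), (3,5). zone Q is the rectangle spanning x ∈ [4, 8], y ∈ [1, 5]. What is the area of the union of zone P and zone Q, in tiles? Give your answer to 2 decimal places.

22.00

By inclusion–exclusion:
Individual areas: |zone P| = 10, |zone Q| = 16.
|zone P∩zone Q|: x∈[4,5], y∈[1,5] → 1·4 = 4.
|zone P ∪ zone Q| = 26 − 4 = 22.00.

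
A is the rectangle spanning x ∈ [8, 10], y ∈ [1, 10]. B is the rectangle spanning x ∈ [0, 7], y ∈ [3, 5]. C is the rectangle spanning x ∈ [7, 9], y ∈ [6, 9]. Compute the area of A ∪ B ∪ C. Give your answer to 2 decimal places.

By inclusion–exclusion:
Individual areas: |A| = 18, |B| = 14, |C| = 6.
|A∩B| = 0 (no overlap).
|A∩C|: x∈[8,9], y∈[6,9] → 1·3 = 3.
|B∩C| = 0 (no overlap).
|A∩B∩C| = 0.
|A ∪ B ∪ C| = 38 − 3 + 0 = 35.00.

35.00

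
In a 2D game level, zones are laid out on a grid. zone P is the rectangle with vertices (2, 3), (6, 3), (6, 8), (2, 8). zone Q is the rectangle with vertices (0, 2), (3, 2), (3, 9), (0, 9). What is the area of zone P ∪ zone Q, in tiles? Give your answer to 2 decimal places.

36.00

By inclusion–exclusion:
Individual areas: |zone P| = 20, |zone Q| = 21.
|zone P∩zone Q|: x∈[2,3], y∈[3,8] → 1·5 = 5.
|zone P ∪ zone Q| = 41 − 5 = 36.00.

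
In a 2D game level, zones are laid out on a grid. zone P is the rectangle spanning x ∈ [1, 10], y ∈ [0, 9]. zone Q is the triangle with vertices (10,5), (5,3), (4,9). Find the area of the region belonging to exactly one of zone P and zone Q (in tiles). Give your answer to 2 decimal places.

65.00

|zone P| = 81, |zone Q| = 16, |zone P∩zone Q| = 16.
|zone P △ zone Q| = |zone P| + |zone Q| − 2·|zone P∩zone Q| = 81 + 16 − 32 = 65.00.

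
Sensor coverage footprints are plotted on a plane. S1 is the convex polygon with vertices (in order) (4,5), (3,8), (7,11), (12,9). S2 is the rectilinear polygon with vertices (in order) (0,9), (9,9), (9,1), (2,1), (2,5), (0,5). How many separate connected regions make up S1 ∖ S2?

S1 ∖ S2 is a single connected region.

1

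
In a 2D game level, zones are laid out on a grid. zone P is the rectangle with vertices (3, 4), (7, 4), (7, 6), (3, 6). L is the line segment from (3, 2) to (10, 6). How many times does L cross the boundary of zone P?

2

The segment meets the boundary at (7,4.286), (6.5,4).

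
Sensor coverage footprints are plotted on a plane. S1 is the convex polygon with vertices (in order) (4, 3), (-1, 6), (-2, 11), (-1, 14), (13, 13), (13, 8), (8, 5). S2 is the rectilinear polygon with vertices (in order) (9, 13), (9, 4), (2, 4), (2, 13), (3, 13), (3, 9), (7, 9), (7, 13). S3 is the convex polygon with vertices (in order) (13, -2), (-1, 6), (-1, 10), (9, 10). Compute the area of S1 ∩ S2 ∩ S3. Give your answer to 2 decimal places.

35.63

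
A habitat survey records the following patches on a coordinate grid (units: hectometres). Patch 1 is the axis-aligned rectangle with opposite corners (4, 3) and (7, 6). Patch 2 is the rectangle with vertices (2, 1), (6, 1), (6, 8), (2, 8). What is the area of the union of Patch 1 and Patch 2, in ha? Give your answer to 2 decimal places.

By inclusion–exclusion:
Individual areas: |Patch 1| = 9, |Patch 2| = 28.
|Patch 1∩Patch 2|: x∈[4,6], y∈[3,6] → 2·3 = 6.
|Patch 1 ∪ Patch 2| = 37 − 6 = 31.00.

31.00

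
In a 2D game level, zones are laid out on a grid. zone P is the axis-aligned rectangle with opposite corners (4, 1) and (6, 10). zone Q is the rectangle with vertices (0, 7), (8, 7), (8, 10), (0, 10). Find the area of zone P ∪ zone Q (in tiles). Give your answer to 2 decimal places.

By inclusion–exclusion:
Individual areas: |zone P| = 18, |zone Q| = 24.
|zone P∩zone Q|: x∈[4,6], y∈[7,10] → 2·3 = 6.
|zone P ∪ zone Q| = 42 − 6 = 36.00.

36.00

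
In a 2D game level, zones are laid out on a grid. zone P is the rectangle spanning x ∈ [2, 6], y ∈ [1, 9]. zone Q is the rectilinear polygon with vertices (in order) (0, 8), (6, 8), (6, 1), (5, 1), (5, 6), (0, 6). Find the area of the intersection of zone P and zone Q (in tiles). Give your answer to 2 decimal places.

13.00

The intersection is the polygon with vertices (6,1), (5,1), (5,6), (2,6), (2,8), (6,8).
By the shoelace formula its area is 13.00.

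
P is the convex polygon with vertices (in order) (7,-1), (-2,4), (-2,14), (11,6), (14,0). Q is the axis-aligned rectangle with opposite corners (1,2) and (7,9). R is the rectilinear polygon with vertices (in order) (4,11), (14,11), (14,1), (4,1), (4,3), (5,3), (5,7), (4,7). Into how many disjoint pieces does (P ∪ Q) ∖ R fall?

(P ∪ Q) ∖ R is a single connected region.

1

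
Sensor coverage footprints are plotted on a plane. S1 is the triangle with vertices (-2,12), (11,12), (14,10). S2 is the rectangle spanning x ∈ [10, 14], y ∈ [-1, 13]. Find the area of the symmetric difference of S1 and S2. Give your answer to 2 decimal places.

|S1| = 13, |S2| = 56, |S1∩S2| = 4.
|S1 △ S2| = |S1| + |S2| − 2·|S1∩S2| = 13 + 56 − 8 = 61.00.

61.00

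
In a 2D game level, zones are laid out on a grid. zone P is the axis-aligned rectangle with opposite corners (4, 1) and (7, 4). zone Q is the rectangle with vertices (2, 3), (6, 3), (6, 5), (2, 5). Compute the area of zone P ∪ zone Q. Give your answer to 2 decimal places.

By inclusion–exclusion:
Individual areas: |zone P| = 9, |zone Q| = 8.
|zone P∩zone Q|: x∈[4,6], y∈[3,4] → 2·1 = 2.
|zone P ∪ zone Q| = 17 − 2 = 15.00.

15.00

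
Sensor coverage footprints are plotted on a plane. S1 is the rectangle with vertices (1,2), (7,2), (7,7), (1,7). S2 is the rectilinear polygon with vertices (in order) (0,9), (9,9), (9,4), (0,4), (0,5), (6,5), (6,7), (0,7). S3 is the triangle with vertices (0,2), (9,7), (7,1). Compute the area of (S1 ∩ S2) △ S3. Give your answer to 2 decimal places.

23.78

|S1 ∩ S2| = 8.
|(S1 ∩ S2) ∩ S3| = 3.1111.
|(S1 ∩ S2) △ S3| = 8 + 22 − 6.2222 = 23.78.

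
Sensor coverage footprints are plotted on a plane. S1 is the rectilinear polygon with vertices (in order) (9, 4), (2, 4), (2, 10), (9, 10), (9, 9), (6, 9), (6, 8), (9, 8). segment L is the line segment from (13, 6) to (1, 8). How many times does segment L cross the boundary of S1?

2

The segment meets the boundary at (2,7.833), (9,6.667).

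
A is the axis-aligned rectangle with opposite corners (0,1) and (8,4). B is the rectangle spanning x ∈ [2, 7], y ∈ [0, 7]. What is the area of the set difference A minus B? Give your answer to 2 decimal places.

|A∩B|: x∈[2,7], y∈[1,4] → 5·3 = 15.
|A| = 24.
|A ∖ B| = |A| − |A∩B| = 24 − 15 = 9.00.

9.00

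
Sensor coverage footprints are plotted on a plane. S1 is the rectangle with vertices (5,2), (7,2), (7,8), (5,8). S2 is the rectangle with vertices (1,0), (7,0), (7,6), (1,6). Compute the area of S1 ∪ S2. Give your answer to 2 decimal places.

By inclusion–exclusion:
Individual areas: |S1| = 12, |S2| = 36.
|S1∩S2|: x∈[5,7], y∈[2,6] → 2·4 = 8.
|S1 ∪ S2| = 48 − 8 = 40.00.

40.00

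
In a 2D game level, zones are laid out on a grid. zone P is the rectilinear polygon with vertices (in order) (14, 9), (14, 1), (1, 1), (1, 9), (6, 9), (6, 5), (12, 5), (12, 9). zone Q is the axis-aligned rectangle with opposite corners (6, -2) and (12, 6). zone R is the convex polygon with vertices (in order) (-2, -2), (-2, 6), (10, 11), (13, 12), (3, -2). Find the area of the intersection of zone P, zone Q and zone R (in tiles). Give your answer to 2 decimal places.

2.80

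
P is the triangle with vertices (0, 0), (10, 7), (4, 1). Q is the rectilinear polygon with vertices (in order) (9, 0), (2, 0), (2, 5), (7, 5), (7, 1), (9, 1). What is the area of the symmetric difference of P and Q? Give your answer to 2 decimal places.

22.50

|P| = 9, |Q| = 27, |P∩Q| = 6.75.
|P △ Q| = |P| + |Q| − 2·|P∩Q| = 9 + 27 − 13.5 = 22.50.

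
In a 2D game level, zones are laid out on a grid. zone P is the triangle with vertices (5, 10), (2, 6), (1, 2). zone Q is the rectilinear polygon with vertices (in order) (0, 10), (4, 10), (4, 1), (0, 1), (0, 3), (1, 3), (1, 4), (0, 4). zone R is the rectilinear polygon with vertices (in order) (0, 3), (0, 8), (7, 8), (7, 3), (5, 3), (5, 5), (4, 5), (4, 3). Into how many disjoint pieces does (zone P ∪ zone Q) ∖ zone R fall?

(zone P ∪ zone Q) ∖ zone R splits into 2 disjoint pieces (area 8.3333, area 8).

2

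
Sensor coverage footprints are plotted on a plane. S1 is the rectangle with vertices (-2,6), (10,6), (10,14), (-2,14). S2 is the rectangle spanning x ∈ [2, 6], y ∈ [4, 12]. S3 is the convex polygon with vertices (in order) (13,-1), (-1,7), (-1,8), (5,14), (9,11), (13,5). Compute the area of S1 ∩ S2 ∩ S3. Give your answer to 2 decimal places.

The intersection is the polygon with vertices (2,11), (3,12), (6,12), (6,6), (2,6).
By the shoelace formula its area is 23.50.

23.50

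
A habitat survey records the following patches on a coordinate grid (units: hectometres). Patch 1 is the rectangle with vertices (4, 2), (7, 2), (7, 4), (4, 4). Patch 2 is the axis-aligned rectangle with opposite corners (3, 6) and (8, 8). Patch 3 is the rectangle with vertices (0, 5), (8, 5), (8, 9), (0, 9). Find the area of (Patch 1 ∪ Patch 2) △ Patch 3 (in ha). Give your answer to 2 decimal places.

|Patch 1 ∪ Patch 2| = 16.
|(Patch 1 ∪ Patch 2) ∩ Patch 3| = 10.
|(Patch 1 ∪ Patch 2) △ Patch 3| = 16 + 32 − 20 = 28.00.

28.00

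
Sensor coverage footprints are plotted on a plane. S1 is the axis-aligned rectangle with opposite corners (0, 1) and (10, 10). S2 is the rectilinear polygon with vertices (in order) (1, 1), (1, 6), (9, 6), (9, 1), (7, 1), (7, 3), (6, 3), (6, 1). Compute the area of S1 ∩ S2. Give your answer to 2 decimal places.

38.00

The intersection is the polygon with vertices (1,1), (1,6), (9,6), (9,1), (7,1), (7,3), (6,3), (6,1).
By the shoelace formula its area is 38.00.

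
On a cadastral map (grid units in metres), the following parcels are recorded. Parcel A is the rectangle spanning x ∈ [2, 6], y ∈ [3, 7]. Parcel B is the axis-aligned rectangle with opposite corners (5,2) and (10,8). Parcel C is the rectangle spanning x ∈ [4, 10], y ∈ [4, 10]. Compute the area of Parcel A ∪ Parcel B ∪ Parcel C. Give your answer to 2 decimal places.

55.00

By inclusion–exclusion:
Individual areas: |Parcel A| = 16, |Parcel B| = 30, |Parcel C| = 36.
|Parcel A∩Parcel B|: x∈[5,6], y∈[3,7] → 1·4 = 4.
|Parcel A∩Parcel C|: x∈[4,6], y∈[4,7] → 2·3 = 6.
|Parcel B∩Parcel C|: x∈[5,10], y∈[4,8] → 5·4 = 20.
|Parcel A∩Parcel B∩Parcel C| = 3.
|Parcel A ∪ Parcel B ∪ Parcel C| = 82 − 30 + 3 = 55.00.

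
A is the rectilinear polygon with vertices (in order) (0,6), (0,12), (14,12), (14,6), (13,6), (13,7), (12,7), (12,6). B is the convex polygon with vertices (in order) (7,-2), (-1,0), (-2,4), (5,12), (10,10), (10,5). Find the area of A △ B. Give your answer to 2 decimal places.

114.07

|A| = 83, |B| = 112.5, |A∩B| = 40.7143.
|A △ B| = |A| + |B| − 2·|A∩B| = 83 + 112.5 − 81.4286 = 114.07.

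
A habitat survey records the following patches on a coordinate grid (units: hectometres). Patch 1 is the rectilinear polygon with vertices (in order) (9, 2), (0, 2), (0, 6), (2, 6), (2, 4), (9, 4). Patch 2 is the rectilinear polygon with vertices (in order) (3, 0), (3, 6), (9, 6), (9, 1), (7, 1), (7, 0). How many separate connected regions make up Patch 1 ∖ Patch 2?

1

Patch 1 ∖ Patch 2 is a single connected region.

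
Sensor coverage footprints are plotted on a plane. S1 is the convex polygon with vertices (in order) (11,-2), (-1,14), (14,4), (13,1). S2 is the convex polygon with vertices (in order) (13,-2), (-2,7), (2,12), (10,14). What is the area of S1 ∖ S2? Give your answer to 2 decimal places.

|S1| = 61.5, |S1∩S2| = 52.0128.
|S1 ∖ S2| = |S1| − |S1∩S2| = 61.5 − 52.0128 = 9.49.

9.49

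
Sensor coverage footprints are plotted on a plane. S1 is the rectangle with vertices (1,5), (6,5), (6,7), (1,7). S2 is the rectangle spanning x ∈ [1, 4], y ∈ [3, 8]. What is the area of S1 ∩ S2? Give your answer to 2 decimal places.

6.00

|S1∩S2|: x∈[1,4], y∈[5,7] → 3·2 = 6.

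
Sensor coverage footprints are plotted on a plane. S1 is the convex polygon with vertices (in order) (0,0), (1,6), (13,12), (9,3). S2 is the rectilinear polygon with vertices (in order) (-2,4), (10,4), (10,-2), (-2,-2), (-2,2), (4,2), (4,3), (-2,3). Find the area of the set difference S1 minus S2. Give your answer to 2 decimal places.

|S1| = 67.5, |S1∩S2| = 17.8056.
|S1 ∖ S2| = |S1| − |S1∩S2| = 67.5 − 17.8056 = 49.69.

49.69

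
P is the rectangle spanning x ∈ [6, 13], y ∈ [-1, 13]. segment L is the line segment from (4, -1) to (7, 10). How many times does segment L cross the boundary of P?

1

The segment meets the boundary at (6,6.333).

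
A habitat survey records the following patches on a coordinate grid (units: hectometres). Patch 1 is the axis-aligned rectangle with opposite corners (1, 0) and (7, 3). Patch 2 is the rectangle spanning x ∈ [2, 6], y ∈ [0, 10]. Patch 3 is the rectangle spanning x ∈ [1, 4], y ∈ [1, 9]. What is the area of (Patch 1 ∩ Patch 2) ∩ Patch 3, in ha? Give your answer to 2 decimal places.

The region (Patch 1 ∩ Patch 2) ∩ Patch 3 is the polygon with vertices (2,3), (4,3), (4,1), (2,1).
By the shoelace formula its area is 4.00.

4.00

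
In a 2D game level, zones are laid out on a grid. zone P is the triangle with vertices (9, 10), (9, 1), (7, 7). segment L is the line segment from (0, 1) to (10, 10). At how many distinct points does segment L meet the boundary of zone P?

The segment meets the boundary at (9,9.1), (7.5,7.75).

2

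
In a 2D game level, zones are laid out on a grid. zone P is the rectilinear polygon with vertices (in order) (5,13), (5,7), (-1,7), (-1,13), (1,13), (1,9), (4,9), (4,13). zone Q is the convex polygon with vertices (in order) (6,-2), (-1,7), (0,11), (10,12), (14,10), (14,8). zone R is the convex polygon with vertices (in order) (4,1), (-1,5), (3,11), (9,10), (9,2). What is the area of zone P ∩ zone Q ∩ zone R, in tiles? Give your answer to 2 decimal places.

9.75

The intersection is the polygon with vertices (0.333,7), (1.667,9), (4,9), (4,10.833), (5,10.667), (5,7).
By the shoelace formula its area is 9.75.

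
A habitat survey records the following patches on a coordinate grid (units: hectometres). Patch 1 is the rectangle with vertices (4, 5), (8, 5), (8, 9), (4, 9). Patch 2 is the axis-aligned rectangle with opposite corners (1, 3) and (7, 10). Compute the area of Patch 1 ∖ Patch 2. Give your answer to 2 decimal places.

4.00

|Patch 1∩Patch 2|: x∈[4,7], y∈[5,9] → 3·4 = 12.
|Patch 1| = 16.
|Patch 1 ∖ Patch 2| = |Patch 1| − |Patch 1∩Patch 2| = 16 − 12 = 4.00.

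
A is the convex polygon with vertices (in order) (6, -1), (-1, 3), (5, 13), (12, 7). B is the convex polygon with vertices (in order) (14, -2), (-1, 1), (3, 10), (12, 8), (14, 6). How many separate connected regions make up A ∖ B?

A ∖ B splits into 3 disjoint pieces (area 0.602, area 2.7197, area 12.4836).

3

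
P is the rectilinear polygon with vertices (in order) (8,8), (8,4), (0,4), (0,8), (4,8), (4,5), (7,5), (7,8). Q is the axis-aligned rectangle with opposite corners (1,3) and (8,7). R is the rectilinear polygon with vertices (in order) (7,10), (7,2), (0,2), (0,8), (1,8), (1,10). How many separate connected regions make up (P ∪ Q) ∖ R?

1

(P ∪ Q) ∖ R is a single connected region.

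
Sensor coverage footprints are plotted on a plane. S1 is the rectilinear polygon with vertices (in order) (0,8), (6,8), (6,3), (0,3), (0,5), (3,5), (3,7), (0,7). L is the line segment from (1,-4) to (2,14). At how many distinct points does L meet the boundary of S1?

The segment meets the boundary at (1.667,8), (1.611,7), (1.5,5), (1.389,3).

4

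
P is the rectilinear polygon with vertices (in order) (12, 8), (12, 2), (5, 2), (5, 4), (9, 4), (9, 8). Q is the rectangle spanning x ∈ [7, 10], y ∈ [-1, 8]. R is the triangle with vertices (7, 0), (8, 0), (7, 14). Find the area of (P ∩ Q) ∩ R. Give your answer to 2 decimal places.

The region (P ∩ Q) ∩ R is the polygon with vertices (7,4), (7.714,4), (7.857,2), (7,2).
By the shoelace formula its area is 1.57.

1.57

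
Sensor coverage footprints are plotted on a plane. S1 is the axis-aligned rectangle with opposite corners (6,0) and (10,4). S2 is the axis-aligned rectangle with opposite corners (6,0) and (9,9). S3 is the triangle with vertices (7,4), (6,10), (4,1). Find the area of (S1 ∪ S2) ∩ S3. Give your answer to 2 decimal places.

The region (S1 ∪ S2) ∩ S3 is the polygon with vertices (6,4), (6,9), (6.167,9), (7,4), (6,3).
By the shoelace formula its area is 3.42.

3.42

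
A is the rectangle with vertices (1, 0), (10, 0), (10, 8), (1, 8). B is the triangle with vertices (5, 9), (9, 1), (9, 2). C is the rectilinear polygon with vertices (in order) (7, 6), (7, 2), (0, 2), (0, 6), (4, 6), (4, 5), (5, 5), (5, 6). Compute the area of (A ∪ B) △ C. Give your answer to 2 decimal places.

|A ∪ B| = 72.0357.
|(A ∪ B) ∩ C| = 23.
|(A ∪ B) △ C| = 72.0357 + 27 − 46 = 53.04.

53.04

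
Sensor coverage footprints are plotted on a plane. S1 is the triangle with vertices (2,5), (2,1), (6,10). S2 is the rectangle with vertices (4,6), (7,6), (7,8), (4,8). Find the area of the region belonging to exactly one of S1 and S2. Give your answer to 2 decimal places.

|S1| = 8, |S2| = 6, |S1∩S2| = 1.2333.
|S1 △ S2| = |S1| + |S2| − 2·|S1∩S2| = 8 + 6 − 2.4667 = 11.53.

11.53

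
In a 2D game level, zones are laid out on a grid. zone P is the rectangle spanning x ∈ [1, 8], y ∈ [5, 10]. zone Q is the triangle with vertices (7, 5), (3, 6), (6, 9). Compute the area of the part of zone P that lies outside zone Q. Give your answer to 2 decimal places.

27.50

|zone P| = 35, |zone P∩zone Q| = 7.5.
|zone P ∖ zone Q| = |zone P| − |zone P∩zone Q| = 35 − 7.5 = 27.50.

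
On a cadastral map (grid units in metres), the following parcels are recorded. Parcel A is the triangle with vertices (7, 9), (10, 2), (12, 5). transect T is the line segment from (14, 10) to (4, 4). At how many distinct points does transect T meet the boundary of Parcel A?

The segment meets the boundary at (8.091,6.455), (9.286,7.171).

2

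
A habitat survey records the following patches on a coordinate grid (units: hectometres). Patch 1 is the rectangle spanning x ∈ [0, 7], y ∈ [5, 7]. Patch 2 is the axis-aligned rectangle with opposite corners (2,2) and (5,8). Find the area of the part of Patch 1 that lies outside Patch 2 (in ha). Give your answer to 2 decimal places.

8.00

|Patch 1∩Patch 2|: x∈[2,5], y∈[5,7] → 3·2 = 6.
|Patch 1| = 14.
|Patch 1 ∖ Patch 2| = |Patch 1| − |Patch 1∩Patch 2| = 14 − 6 = 8.00.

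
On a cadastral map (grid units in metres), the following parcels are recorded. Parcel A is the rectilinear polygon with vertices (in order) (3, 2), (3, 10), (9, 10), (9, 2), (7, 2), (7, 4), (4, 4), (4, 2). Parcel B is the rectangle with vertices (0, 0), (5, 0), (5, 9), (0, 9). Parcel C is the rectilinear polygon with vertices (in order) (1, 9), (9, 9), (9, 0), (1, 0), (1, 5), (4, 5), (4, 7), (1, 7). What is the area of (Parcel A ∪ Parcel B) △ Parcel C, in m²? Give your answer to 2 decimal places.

33.00

|Parcel A ∪ Parcel B| = 75.
|(Parcel A ∪ Parcel B) ∩ Parcel C| = 54.
|(Parcel A ∪ Parcel B) △ Parcel C| = 75 + 66 − 108 = 33.00.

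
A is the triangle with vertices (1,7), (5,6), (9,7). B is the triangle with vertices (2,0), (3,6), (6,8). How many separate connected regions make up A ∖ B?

A ∖ B splits into 2 disjoint pieces (area 1.1136, area 1.75).

2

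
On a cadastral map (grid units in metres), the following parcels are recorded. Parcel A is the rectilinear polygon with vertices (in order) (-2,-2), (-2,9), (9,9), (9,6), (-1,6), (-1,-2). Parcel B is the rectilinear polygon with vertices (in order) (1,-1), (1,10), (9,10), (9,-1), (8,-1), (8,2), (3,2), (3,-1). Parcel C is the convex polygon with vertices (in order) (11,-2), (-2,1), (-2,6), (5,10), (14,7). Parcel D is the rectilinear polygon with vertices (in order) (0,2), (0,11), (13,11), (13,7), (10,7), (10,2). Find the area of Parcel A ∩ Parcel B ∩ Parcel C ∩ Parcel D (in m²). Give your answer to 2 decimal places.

22.39

The intersection is the polygon with vertices (1,6), (1,7.714), (3.25,9), (8,9), (9,8.667), (9,6).
By the shoelace formula its area is 22.39.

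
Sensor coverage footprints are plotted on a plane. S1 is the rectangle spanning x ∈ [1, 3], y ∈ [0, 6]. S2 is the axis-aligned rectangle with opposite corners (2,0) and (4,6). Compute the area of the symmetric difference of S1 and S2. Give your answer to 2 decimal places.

|S1∩S2|: x∈[2,3], y∈[0,6] → 1·6 = 6.
|S1 △ S2| = |S1| + |S2| − 2·|S1∩S2| = 12 + 12 − 12 = 12.00.

12.00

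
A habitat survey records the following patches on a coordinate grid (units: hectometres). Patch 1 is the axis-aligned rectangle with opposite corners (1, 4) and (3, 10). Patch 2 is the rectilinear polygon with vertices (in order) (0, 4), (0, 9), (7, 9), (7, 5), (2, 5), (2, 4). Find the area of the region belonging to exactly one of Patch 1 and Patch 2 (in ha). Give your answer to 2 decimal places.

|Patch 1| = 12, |Patch 2| = 30, |Patch 1∩Patch 2| = 9.
|Patch 1 △ Patch 2| = |Patch 1| + |Patch 2| − 2·|Patch 1∩Patch 2| = 12 + 30 − 18 = 24.00.

24.00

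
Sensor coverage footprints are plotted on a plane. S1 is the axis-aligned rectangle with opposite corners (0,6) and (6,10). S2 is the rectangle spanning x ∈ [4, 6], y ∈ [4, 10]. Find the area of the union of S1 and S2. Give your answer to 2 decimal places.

28.00

By inclusion–exclusion:
Individual areas: |S1| = 24, |S2| = 12.
|S1∩S2|: x∈[4,6], y∈[6,10] → 2·4 = 8.
|S1 ∪ S2| = 36 − 8 = 28.00.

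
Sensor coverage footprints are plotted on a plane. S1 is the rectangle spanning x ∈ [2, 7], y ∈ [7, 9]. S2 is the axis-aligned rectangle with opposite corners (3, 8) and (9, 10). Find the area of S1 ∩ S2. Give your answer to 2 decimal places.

|S1∩S2|: x∈[3,7], y∈[8,9] → 4·1 = 4.

4.00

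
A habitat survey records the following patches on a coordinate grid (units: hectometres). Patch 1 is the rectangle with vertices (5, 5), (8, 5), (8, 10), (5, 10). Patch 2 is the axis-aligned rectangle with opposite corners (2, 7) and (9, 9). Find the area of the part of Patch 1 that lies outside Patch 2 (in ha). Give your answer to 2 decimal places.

9.00

|Patch 1∩Patch 2|: x∈[5,8], y∈[7,9] → 3·2 = 6.
|Patch 1| = 15.
|Patch 1 ∖ Patch 2| = |Patch 1| − |Patch 1∩Patch 2| = 15 − 6 = 9.00.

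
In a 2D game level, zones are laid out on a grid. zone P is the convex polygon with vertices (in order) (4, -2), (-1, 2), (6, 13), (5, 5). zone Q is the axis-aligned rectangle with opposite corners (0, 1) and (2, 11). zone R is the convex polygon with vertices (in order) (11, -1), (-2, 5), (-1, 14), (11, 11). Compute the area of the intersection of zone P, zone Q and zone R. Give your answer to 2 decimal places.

3.12

The intersection is the polygon with vertices (2,6.714), (2,3.154), (0.249,3.962).
By the shoelace formula its area is 3.12.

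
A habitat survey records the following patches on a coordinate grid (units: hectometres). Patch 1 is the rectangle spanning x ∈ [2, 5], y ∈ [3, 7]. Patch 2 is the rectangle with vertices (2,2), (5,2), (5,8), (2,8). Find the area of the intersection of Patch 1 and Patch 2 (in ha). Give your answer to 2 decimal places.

12.00

|Patch 1∩Patch 2|: x∈[2,5], y∈[3,7] → 3·4 = 12.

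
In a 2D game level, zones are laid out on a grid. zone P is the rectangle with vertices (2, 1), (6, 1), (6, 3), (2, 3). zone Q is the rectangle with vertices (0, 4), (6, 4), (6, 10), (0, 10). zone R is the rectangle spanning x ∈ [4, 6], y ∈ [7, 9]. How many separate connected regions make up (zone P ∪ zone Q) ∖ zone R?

2

(zone P ∪ zone Q) ∖ zone R splits into 2 disjoint pieces (area 8, area 32).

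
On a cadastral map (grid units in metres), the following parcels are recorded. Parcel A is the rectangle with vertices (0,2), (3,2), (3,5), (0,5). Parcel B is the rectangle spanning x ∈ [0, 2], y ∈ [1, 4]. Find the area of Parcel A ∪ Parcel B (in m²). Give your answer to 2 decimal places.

11.00

By inclusion–exclusion:
Individual areas: |Parcel A| = 9, |Parcel B| = 6.
|Parcel A∩Parcel B|: x∈[0,2], y∈[2,4] → 2·2 = 4.
|Parcel A ∪ Parcel B| = 15 − 4 = 11.00.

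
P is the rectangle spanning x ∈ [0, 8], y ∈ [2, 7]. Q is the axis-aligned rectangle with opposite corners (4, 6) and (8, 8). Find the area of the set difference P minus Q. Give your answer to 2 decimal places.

|P∩Q|: x∈[4,8], y∈[6,7] → 4·1 = 4.
|P| = 40.
|P ∖ Q| = |P| − |P∩Q| = 40 − 4 = 36.00.

36.00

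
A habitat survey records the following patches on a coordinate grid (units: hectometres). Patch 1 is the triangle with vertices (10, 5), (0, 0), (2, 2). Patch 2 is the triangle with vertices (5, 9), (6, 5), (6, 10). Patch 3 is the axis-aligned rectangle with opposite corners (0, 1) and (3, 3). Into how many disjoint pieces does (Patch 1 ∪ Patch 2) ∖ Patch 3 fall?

(Patch 1 ∪ Patch 2) ∖ Patch 3 splits into 3 disjoint pieces (area 0.5, area 3.0625, area 2.5).

3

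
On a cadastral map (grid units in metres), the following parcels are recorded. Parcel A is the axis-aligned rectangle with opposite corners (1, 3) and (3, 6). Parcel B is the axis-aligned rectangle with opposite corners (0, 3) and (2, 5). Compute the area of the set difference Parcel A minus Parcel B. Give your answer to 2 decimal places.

|Parcel A∩Parcel B|: x∈[1,2], y∈[3,5] → 1·2 = 2.
|Parcel A| = 6.
|Parcel A ∖ Parcel B| = |Parcel A| − |Parcel A∩Parcel B| = 6 − 2 = 4.00.

4.00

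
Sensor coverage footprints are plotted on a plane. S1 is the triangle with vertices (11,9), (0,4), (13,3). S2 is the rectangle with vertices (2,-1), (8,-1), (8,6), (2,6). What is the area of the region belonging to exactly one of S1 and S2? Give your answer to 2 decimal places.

|S1| = 38, |S2| = 42, |S1∩S2| = 12.9986.
|S1 △ S2| = |S1| + |S2| − 2·|S1∩S2| = 38 + 42 − 25.9972 = 54.00.

54.00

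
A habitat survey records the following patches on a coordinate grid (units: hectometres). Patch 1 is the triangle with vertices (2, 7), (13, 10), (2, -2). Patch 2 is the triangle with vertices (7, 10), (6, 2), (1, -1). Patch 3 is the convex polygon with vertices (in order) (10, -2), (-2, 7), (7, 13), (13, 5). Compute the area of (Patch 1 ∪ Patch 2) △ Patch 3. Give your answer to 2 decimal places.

84.60

|Patch 1 ∪ Patch 2| = 50.9456.
|(Patch 1 ∪ Patch 2) ∩ Patch 3| = 37.9243.
|(Patch 1 ∪ Patch 2) △ Patch 3| = 50.9456 + 109.5 − 75.8487 = 84.60.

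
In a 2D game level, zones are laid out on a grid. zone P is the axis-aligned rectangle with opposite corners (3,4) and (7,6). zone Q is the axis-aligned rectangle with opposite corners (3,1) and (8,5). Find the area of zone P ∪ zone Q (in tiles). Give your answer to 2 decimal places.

24.00

By inclusion–exclusion:
Individual areas: |zone P| = 8, |zone Q| = 20.
|zone P∩zone Q|: x∈[3,7], y∈[4,5] → 4·1 = 4.
|zone P ∪ zone Q| = 28 − 4 = 24.00.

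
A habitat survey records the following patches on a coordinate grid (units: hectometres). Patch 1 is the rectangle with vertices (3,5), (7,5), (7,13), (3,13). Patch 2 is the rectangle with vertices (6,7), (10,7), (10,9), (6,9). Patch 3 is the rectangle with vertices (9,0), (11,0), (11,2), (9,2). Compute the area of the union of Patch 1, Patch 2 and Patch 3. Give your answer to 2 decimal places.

42.00

By inclusion–exclusion:
Individual areas: |Patch 1| = 32, |Patch 2| = 8, |Patch 3| = 4.
|Patch 1∩Patch 2|: x∈[6,7], y∈[7,9] → 1·2 = 2.
|Patch 1∩Patch 3| = 0 (no overlap).
|Patch 2∩Patch 3| = 0 (no overlap).
|Patch 1∩Patch 2∩Patch 3| = 0.
|Patch 1 ∪ Patch 2 ∪ Patch 3| = 44 − 2 + 0 = 42.00.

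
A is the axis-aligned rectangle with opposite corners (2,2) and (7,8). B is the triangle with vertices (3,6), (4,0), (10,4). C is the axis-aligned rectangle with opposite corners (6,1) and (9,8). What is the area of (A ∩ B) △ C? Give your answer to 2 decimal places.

|A ∩ B| = 12.381.
|(A ∩ B) ∩ C| = 3.
|(A ∩ B) △ C| = 12.381 + 21 − 6 = 27.38.

27.38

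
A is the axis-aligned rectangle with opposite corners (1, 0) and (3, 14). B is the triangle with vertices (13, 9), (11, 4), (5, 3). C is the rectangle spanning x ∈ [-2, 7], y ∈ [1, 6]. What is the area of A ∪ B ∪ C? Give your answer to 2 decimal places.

75.83

By inclusion–exclusion:
Individual areas: |A| = 28, |B| = 14, |C| = 45.
|A∩B| = 0.
|A∩C|: x∈[1,3], y∈[1,6] → 2·5 = 10.
|B∩C| = 1.1667.
|A∩B∩C| = 0.
|A ∪ B ∪ C| = 87 − 11.1667 + 0 = 75.83.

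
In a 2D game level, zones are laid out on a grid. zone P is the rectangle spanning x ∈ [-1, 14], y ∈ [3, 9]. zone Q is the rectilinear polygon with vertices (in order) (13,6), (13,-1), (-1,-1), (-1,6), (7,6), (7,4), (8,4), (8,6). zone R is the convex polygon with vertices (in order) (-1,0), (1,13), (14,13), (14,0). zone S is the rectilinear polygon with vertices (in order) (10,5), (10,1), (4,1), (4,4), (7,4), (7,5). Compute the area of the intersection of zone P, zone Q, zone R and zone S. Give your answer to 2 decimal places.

8.00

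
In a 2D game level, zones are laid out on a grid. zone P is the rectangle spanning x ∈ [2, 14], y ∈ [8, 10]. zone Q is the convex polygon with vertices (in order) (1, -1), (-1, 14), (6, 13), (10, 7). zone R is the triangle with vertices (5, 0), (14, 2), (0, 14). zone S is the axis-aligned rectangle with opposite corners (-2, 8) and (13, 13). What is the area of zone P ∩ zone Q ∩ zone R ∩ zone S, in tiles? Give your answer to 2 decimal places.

The intersection is the polygon with vertices (4.667,10), (7,8), (2.143,8), (2,8.4), (2,10).
By the shoelace formula its area is 7.64.

7.64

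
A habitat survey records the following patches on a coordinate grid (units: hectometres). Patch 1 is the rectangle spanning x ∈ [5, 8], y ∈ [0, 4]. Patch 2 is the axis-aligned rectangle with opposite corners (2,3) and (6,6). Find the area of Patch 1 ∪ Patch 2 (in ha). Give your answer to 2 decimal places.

By inclusion–exclusion:
Individual areas: |Patch 1| = 12, |Patch 2| = 12.
|Patch 1∩Patch 2|: x∈[5,6], y∈[3,4] → 1·1 = 1.
|Patch 1 ∪ Patch 2| = 24 − 1 = 23.00.

23.00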